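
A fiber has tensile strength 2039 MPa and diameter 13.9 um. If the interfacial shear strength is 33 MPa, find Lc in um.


Lc = sigma_f * d / (2 * tau_i) = 2039 * 13.9 / (2 * 33) = 429.4 um

429.4 um


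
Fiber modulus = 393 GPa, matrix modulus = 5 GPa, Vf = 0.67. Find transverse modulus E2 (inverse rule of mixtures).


1/E2 = Vf/Ef + (1-Vf)/Em = 0.67/393 + 0.33/5
E2 = 14.77 GPa

14.77 GPa


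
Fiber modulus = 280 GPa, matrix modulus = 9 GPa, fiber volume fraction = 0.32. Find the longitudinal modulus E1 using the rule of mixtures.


E1 = Ef*Vf + Em*(1-Vf) = 280*0.32 + 9*0.68 = 95.72 GPa

95.72 GPa


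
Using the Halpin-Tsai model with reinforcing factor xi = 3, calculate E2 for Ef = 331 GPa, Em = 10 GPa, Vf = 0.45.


eta = (Ef/Em - 1)/(Ef/Em + xi) = (33.1 - 1)/(33.1 + 3) = 0.8892
E2 = Em*(1+xi*eta*Vf)/(1-eta*Vf) = 36.68 GPa

36.68 GPa


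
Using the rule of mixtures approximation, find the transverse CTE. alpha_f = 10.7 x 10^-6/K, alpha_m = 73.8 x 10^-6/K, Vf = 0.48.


alpha_2 = alpha_f*Vf + alpha_m*(1-Vf) = 10.7*0.48 + 73.8*0.52 = 43.5 x 10^-6/K

43.5 x 10^-6/K


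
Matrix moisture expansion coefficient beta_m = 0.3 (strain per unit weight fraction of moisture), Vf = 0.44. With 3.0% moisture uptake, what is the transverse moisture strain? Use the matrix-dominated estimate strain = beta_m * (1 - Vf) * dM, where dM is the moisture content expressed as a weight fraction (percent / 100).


dM = 3.0/100 = 0.03
strain = beta_m * (1-Vf) * dM = 0.3 * 0.56 * 0.03 = 0.00504

0.00504


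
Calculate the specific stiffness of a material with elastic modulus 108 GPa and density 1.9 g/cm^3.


Specific stiffness = E/rho = 108/1.9 = 56.8 GPa/(g/cm^3)

56.8 GPa/(g/cm^3)


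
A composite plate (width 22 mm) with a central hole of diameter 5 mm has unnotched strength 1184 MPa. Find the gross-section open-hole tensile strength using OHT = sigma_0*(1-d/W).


OHT = sigma_0*(1-d/W) = 1184*(1-5/22) = 914.9 MPa

914.9 MPa


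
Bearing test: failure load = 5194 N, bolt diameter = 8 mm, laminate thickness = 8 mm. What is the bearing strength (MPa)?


sigma_br = F/(d*h) = 5194/(8*8) = 81.2 MPa

81.2 MPa


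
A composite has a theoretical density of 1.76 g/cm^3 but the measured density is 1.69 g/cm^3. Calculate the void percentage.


Void% = (rho_theo - rho_actual)/rho_theo * 100 = (1.76 - 1.69)/1.76 * 100 = 3.98%

3.98%


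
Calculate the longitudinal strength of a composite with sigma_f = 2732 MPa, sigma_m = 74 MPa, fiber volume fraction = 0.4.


sigma_1 = sigma_f*Vf + sigma_m*(1-Vf) = 2732*0.4 + 74*0.6 = 1137.2 MPa

1137.2 MPa


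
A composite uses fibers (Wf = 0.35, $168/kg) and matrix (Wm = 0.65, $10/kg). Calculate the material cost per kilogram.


Cost = cost_f*Wf + cost_m*Wm = 168*0.35 + 10*0.65 = $65.3/kg

$65.3/kg


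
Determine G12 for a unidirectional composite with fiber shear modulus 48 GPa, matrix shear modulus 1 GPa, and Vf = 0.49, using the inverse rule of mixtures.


1/G12 = Vf/Gf + (1-Vf)/Gm = 0.49/48 + 0.51/1
G12 = 1.92 GPa

1.92 GPa


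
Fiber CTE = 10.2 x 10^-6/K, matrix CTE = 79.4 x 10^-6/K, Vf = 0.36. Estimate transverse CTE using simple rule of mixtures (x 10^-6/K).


alpha_2 = alpha_f*Vf + alpha_m*(1-Vf) = 10.2*0.36 + 79.4*0.64 = 54.5 x 10^-6/K

54.5 x 10^-6/K


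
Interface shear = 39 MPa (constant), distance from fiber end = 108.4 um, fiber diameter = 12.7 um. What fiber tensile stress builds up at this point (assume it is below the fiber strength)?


Force balance: sigma_f * (pi*d^2/4) = tau * (pi*d) * x  ->  sigma_f = 4 * tau * x / d
sigma_f = 4 * 39 * 108.4 / 12.7 = 1331.5 MPa

1331.5 MPa


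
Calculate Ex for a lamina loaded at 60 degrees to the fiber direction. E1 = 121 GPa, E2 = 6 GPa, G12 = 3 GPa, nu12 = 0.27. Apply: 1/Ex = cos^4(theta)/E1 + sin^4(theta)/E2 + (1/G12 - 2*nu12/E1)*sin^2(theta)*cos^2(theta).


cos^4(60) = 0.0625, sin^4(60) = 0.5625, sin^2(60)*cos^2(60) = 0.1875
1/G12 - 2*nu12/E1 = 1/3 - 2*0.27/121 = 0.328871 GPa^-1
1/Ex = 0.0625/121 + 0.5625/6 + 0.328871*0.1875 = 0.1559298 GPa^-1
Ex = 6.41 GPa

6.41 GPa


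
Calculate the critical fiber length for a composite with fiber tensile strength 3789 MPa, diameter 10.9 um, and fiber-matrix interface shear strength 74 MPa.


Lc = sigma_f * d / (2 * tau_i) = 3789 * 10.9 / (2 * 74) = 279.1 um

279.1 um


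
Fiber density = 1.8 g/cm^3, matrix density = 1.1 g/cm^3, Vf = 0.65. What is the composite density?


rho_c = rho_f*Vf + rho_m*(1-Vf) = 1.8*0.65 + 1.1*0.35 = 1.555 g/cm^3

1.555 g/cm^3


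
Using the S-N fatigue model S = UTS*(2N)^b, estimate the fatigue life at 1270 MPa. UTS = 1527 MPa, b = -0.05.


N = 0.5 * (S/UTS)^(1/b) = 0.5 * (1270/1527)^(1/-0.05) = 19.9378 cycles

19.9378 cycles


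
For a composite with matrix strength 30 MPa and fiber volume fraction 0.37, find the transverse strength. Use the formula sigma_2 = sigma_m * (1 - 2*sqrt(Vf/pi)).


factor = 1 - 2*sqrt(0.37/pi) = 0.3136
sigma_2 = 30 * 0.3136 = 9.41 MPa

9.41 MPa


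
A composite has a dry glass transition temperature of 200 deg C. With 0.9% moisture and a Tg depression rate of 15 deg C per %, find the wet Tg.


Tg_wet = Tg_dry - k*moisture = 200 - 15*0.9 = 186.5 deg C

186.5 deg C


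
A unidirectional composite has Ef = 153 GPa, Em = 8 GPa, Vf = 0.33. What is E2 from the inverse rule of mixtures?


1/E2 = Vf/Ef + (1-Vf)/Em = 0.33/153 + 0.67/8
E2 = 11.64 GPa

11.64 GPa


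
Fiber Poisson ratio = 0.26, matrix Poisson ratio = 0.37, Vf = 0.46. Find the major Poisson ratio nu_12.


nu_12 = nu_f*Vf + nu_m*(1-Vf) = 0.26*0.46 + 0.37*0.54 = 0.3194

0.3194


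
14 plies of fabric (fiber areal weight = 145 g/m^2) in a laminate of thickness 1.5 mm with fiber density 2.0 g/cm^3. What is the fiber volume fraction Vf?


Vf = n * FAW / (rho_f * h * 1000) = 14 * 145 / (2.0 * 1.5 * 1000) = 0.6767

0.6767


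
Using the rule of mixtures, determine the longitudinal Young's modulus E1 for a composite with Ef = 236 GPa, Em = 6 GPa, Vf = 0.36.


E1 = Ef*Vf + Em*(1-Vf) = 236*0.36 + 6*0.64 = 88.8 GPa

88.8 GPa


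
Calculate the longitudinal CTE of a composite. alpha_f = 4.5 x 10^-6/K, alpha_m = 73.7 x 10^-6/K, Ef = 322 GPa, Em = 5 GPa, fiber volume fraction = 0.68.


E1 = Ef*Vf + Em*(1-Vf) = 220.56
alpha_1 = (alpha_f*Ef*Vf + alpha_m*Em*(1-Vf))/E1 = 5.0 x 10^-6/K

5.0 x 10^-6/K


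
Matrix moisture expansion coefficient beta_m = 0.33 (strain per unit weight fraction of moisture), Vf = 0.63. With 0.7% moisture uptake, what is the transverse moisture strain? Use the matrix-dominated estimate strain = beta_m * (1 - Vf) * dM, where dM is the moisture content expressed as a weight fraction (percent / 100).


dM = 0.7/100 = 0.007
strain = beta_m * (1-Vf) * dM = 0.33 * 0.37 * 0.007 = 0.0008547

0.0008547


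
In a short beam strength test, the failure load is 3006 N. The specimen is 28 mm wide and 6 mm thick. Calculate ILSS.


ILSS = 3F/(4bh) = 3*3006/(4*28*6) = 13.42 MPa

13.42 MPa


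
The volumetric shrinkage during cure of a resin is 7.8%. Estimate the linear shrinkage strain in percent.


Linear shrinkage ≈ vol_shrink/3 = 7.8/3 = 2.6%

2.6%


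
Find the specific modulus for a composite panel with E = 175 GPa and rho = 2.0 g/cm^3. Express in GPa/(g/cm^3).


Specific stiffness = E/rho = 175/2.0 = 87.5 GPa/(g/cm^3)

87.5 GPa/(g/cm^3)


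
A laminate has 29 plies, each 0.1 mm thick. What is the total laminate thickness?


h = n * t_ply = 29 * 0.1 = 2.9 mm

2.9 mm


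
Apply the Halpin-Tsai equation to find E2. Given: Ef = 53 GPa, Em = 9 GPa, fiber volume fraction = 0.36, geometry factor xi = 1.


eta = (Ef/Em - 1)/(Ef/Em + xi) = (5.8889 - 1)/(5.8889 + 1) = 0.7097
E2 = Em*(1+xi*eta*Vf)/(1-eta*Vf) = 15.18 GPa

15.18 GPa


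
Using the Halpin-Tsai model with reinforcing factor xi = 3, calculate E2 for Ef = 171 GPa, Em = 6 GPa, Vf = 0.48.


eta = (Ef/Em - 1)/(Ef/Em + xi) = (28.5 - 1)/(28.5 + 3) = 0.873
E2 = Em*(1+xi*eta*Vf)/(1-eta*Vf) = 23.31 GPa

23.31 GPa


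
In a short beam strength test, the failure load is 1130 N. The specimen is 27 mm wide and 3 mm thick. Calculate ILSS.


ILSS = 3F/(4bh) = 3*1130/(4*27*3) = 10.46 MPa

10.46 MPa


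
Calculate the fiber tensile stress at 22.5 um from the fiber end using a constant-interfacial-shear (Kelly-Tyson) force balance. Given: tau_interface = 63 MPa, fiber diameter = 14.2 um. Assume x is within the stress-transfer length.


Force balance: sigma_f * (pi*d^2/4) = tau * (pi*d) * x  ->  sigma_f = 4 * tau * x / d
sigma_f = 4 * 63 * 22.5 / 14.2 = 399.3 MPa

399.3 MPa


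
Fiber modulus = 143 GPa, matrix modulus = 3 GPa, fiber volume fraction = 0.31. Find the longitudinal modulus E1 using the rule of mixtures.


E1 = Ef*Vf + Em*(1-Vf) = 143*0.31 + 3*0.69 = 46.4 GPa

46.4 GPa


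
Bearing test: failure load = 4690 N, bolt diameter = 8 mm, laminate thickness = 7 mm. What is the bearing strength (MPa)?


sigma_br = F/(d*h) = 4690/(8*7) = 83.8 MPa

83.8 MPa


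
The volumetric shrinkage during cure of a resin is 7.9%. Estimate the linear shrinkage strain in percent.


Linear shrinkage ≈ vol_shrink/3 = 7.9/3 = 2.633%

2.633%


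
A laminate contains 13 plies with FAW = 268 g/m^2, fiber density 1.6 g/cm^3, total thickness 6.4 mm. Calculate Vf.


Vf = n * FAW / (rho_f * h * 1000) = 13 * 268 / (1.6 * 6.4 * 1000) = 0.3402

0.3402


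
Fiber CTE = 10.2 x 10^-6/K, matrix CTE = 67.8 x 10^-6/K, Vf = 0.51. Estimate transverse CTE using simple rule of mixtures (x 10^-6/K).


alpha_2 = alpha_f*Vf + alpha_m*(1-Vf) = 10.2*0.51 + 67.8*0.49 = 38.4 x 10^-6/K

38.4 x 10^-6/K


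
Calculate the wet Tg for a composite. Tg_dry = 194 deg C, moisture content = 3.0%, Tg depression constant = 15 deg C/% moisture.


Tg_wet = Tg_dry - k*moisture = 194 - 15*3.0 = 149.0 deg C

149.0 deg C


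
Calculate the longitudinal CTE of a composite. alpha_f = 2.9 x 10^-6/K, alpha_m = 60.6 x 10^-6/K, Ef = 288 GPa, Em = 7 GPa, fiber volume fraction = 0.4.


E1 = Ef*Vf + Em*(1-Vf) = 119.4
alpha_1 = (alpha_f*Ef*Vf + alpha_m*Em*(1-Vf))/E1 = 4.93 x 10^-6/K

4.93 x 10^-6/K


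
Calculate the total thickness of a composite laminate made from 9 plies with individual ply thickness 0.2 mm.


h = n * t_ply = 9 * 0.2 = 1.8 mm

1.8 mm


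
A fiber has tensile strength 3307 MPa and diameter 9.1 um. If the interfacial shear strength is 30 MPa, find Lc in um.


Lc = sigma_f * d / (2 * tau_i) = 3307 * 9.1 / (2 * 30) = 501.6 um

501.6 um


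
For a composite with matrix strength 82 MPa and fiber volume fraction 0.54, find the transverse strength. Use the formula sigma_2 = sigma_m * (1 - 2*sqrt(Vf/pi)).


factor = 1 - 2*sqrt(0.54/pi) = 0.1708
sigma_2 = 82 * 0.1708 = 14.01 MPa

14.01 MPa


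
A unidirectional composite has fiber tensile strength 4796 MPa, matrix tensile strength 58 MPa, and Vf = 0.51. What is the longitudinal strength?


sigma_1 = sigma_f*Vf + sigma_m*(1-Vf) = 4796*0.51 + 58*0.49 = 2474.4 MPa

2474.4 MPa


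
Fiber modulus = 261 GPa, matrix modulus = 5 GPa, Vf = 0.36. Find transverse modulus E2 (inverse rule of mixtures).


1/E2 = Vf/Ef + (1-Vf)/Em = 0.36/261 + 0.64/5
E2 = 7.73 GPa

7.73 GPa


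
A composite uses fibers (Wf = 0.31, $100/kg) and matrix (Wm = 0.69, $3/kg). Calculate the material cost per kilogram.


Cost = cost_f*Wf + cost_m*Wm = 100*0.31 + 3*0.69 = $33.07/kg

$33.07/kg


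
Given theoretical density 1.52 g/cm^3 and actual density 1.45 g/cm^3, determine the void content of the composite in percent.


Void% = (rho_theo - rho_actual)/rho_theo * 100 = (1.52 - 1.45)/1.52 * 100 = 4.61%

4.61%


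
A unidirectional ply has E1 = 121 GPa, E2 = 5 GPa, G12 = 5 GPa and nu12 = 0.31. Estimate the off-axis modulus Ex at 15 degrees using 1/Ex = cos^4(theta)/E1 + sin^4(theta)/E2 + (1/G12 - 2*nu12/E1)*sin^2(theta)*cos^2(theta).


cos^4(15) = 0.870513, sin^4(15) = 0.004487, sin^2(15)*cos^2(15) = 0.0625
1/G12 - 2*nu12/E1 = 1/5 - 2*0.31/121 = 0.194876 GPa^-1
1/Ex = 0.870513/121 + 0.004487/5 + 0.194876*0.0625 = 0.0202715 GPa^-1
Ex = 49.33 GPa

49.33 GPa


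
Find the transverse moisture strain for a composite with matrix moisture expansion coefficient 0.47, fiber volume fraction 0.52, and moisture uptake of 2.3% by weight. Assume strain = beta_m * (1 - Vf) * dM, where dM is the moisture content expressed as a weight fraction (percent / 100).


dM = 2.3/100 = 0.023
strain = beta_m * (1-Vf) * dM = 0.47 * 0.48 * 0.023 = 0.0051888

0.0051888


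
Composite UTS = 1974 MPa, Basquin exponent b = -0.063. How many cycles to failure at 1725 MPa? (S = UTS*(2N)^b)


N = 0.5 * (S/UTS)^(1/b) = 0.5 * (1725/1974)^(1/-0.063) = 4.2507 cycles

4.2507 cycles


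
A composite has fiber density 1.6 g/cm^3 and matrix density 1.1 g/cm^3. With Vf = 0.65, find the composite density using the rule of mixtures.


rho_c = rho_f*Vf + rho_m*(1-Vf) = 1.6*0.65 + 1.1*0.35 = 1.425 g/cm^3

1.425 g/cm^3


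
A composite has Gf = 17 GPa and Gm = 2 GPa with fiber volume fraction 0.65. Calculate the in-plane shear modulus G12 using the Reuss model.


1/G12 = Vf/Gf + (1-Vf)/Gm = 0.65/17 + 0.35/2
G12 = 4.69 GPa

4.69 GPa


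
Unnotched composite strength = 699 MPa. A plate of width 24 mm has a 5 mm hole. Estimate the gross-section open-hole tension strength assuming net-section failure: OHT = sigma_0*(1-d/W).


OHT = sigma_0*(1-d/W) = 699*(1-5/24) = 553.4 MPa

553.4 MPa


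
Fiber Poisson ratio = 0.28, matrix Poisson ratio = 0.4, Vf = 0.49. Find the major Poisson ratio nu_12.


nu_12 = nu_f*Vf + nu_m*(1-Vf) = 0.28*0.49 + 0.4*0.51 = 0.3412

0.3412


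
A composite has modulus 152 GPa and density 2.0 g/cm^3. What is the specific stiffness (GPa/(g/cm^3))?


Specific stiffness = E/rho = 152/2.0 = 76.0 GPa/(g/cm^3)

76.0 GPa/(g/cm^3)


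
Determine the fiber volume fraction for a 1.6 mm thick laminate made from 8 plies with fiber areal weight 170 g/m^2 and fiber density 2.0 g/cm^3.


Vf = n * FAW / (rho_f * h * 1000) = 8 * 170 / (2.0 * 1.6 * 1000) = 0.425

0.425


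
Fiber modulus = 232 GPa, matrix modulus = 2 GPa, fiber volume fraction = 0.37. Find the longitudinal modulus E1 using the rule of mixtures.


E1 = Ef*Vf + Em*(1-Vf) = 232*0.37 + 2*0.63 = 87.1 GPa

87.1 GPa


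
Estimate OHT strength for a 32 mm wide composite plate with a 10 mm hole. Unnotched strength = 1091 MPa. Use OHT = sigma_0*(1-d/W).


OHT = sigma_0*(1-d/W) = 1091*(1-10/32) = 750.1 MPa

750.1 MPa


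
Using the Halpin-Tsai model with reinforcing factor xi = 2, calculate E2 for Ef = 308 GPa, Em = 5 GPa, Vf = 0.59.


eta = (Ef/Em - 1)/(Ef/Em + xi) = (61.6 - 1)/(61.6 + 2) = 0.9528
E2 = Em*(1+xi*eta*Vf)/(1-eta*Vf) = 24.26 GPa

24.26 GPa


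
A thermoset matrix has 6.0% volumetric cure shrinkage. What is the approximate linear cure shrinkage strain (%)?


Linear shrinkage ≈ vol_shrink/3 = 6.0/3 = 2.0%

2.0%


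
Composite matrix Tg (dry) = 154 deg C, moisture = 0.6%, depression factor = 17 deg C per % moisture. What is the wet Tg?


Tg_wet = Tg_dry - k*moisture = 154 - 17*0.6 = 143.8 deg C

143.8 deg C


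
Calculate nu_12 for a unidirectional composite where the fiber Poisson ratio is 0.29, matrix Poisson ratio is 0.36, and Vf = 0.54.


nu_12 = nu_f*Vf + nu_m*(1-Vf) = 0.29*0.54 + 0.36*0.46 = 0.3222

0.3222


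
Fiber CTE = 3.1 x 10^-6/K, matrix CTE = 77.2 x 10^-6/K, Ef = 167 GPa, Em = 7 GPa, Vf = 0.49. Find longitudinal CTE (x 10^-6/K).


E1 = Ef*Vf + Em*(1-Vf) = 85.4
alpha_1 = (alpha_f*Ef*Vf + alpha_m*Em*(1-Vf))/E1 = 6.2 x 10^-6/K

6.2 x 10^-6/K


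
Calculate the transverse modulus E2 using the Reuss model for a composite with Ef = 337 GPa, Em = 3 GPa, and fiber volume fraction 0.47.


1/E2 = Vf/Ef + (1-Vf)/Em = 0.47/337 + 0.53/3
E2 = 5.62 GPa

5.62 GPa


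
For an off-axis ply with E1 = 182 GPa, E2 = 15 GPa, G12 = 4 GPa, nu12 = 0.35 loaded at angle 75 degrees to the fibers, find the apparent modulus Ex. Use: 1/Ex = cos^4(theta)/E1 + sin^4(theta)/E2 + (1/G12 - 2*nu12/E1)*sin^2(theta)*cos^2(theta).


cos^4(75) = 0.004487, sin^4(75) = 0.870513, sin^2(75)*cos^2(75) = 0.0625
1/G12 - 2*nu12/E1 = 1/4 - 2*0.35/182 = 0.246154 GPa^-1
1/Ex = 0.004487/182 + 0.870513/15 + 0.246154*0.0625 = 0.0734435 GPa^-1
Ex = 13.62 GPa

13.62 GPa


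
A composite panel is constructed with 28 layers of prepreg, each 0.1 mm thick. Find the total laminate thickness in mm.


h = n * t_ply = 28 * 0.1 = 2.8 mm

2.8 mm


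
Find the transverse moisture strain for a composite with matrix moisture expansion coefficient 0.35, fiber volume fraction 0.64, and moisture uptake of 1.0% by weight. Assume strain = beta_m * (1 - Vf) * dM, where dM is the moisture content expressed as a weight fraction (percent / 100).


dM = 1.0/100 = 0.01
strain = beta_m * (1-Vf) * dM = 0.35 * 0.36 * 0.01 = 0.00126

0.00126


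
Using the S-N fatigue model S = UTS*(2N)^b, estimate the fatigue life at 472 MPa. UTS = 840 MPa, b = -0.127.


N = 0.5 * (S/UTS)^(1/b) = 0.5 * (472/840)^(1/-0.127) = 46.7875 cycles

46.7875 cycles


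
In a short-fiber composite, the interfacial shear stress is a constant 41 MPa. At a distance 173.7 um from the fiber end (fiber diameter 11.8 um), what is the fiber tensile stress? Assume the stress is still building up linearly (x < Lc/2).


Force balance: sigma_f * (pi*d^2/4) = tau * (pi*d) * x  ->  sigma_f = 4 * tau * x / d
sigma_f = 4 * 41 * 173.7 / 11.8 = 2414.1 MPa

2414.1 MPa


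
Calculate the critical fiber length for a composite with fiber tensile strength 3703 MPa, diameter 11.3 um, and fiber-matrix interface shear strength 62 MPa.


Lc = sigma_f * d / (2 * tau_i) = 3703 * 11.3 / (2 * 62) = 337.5 um

337.5 um


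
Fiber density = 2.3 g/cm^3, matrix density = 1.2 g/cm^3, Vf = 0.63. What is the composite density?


rho_c = rho_f*Vf + rho_m*(1-Vf) = 2.3*0.63 + 1.2*0.37 = 1.893 g/cm^3

1.893 g/cm^3


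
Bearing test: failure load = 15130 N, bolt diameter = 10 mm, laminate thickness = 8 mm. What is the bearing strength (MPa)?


sigma_br = F/(d*h) = 15130/(10*8) = 189.1 MPa

189.1 MPa


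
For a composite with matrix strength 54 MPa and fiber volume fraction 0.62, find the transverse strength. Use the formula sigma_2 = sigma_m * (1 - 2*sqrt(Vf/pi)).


factor = 1 - 2*sqrt(0.62/pi) = 0.1115
sigma_2 = 54 * 0.1115 = 6.02 MPa

6.02 MPa


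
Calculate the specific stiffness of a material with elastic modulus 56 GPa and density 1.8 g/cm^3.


Specific stiffness = E/rho = 56/1.8 = 31.1 GPa/(g/cm^3)

31.1 GPa/(g/cm^3)


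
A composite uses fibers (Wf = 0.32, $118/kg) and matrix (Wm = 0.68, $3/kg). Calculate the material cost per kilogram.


Cost = cost_f*Wf + cost_m*Wm = 118*0.32 + 3*0.68 = $39.8/kg

$39.8/kg


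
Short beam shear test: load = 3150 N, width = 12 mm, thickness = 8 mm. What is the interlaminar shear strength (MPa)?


ILSS = 3F/(4bh) = 3*3150/(4*12*8) = 24.61 MPa

24.61 MPa


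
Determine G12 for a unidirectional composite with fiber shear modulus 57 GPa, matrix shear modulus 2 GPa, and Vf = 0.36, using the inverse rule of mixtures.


1/G12 = Vf/Gf + (1-Vf)/Gm = 0.36/57 + 0.64/2
G12 = 3.06 GPa

3.06 GPa


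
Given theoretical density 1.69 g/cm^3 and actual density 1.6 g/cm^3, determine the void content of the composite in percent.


Void% = (rho_theo - rho_actual)/rho_theo * 100 = (1.69 - 1.6)/1.69 * 100 = 5.33%

5.33%


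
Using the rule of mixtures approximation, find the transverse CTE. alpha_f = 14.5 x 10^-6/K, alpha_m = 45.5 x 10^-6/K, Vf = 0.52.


alpha_2 = alpha_f*Vf + alpha_m*(1-Vf) = 14.5*0.52 + 45.5*0.48 = 29.4 x 10^-6/K

29.4 x 10^-6/K


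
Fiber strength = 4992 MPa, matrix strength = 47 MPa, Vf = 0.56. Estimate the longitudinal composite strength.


sigma_1 = sigma_f*Vf + sigma_m*(1-Vf) = 4992*0.56 + 47*0.44 = 2816.2 MPa

2816.2 MPa


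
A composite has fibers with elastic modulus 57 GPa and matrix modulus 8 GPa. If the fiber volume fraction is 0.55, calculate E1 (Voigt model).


E1 = Ef*Vf + Em*(1-Vf) = 57*0.55 + 8*0.45 = 34.95 GPa

34.95 GPa


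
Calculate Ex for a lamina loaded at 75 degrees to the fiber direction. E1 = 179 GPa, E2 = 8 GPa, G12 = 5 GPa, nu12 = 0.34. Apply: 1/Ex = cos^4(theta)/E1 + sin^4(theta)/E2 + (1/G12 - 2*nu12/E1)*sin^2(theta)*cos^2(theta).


cos^4(75) = 0.004487, sin^4(75) = 0.870513, sin^2(75)*cos^2(75) = 0.0625
1/G12 - 2*nu12/E1 = 1/5 - 2*0.34/179 = 0.196201 GPa^-1
1/Ex = 0.004487/179 + 0.870513/8 + 0.196201*0.0625 = 0.1211017 GPa^-1
Ex = 8.26 GPa

8.26 GPa


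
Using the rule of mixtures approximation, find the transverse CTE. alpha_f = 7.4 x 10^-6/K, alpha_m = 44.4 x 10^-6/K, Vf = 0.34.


alpha_2 = alpha_f*Vf + alpha_m*(1-Vf) = 7.4*0.34 + 44.4*0.66 = 31.8 x 10^-6/K

31.8 x 10^-6/K


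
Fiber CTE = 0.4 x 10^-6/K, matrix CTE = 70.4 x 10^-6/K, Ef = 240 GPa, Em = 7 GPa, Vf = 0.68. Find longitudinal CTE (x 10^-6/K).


E1 = Ef*Vf + Em*(1-Vf) = 165.44
alpha_1 = (alpha_f*Ef*Vf + alpha_m*Em*(1-Vf))/E1 = 1.35 x 10^-6/K

1.35 x 10^-6/K


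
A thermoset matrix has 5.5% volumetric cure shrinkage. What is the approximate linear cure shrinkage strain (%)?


Linear shrinkage ≈ vol_shrink/3 = 5.5/3 = 1.833%

1.833%


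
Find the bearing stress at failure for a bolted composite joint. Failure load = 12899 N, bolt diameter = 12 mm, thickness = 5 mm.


sigma_br = F/(d*h) = 12899/(12*5) = 215.0 MPa

215.0 MPa


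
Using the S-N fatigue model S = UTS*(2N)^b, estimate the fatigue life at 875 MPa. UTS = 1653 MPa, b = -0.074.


N = 0.5 * (S/UTS)^(1/b) = 0.5 * (875/1653)^(1/-0.074) = 2705.6905 cycles

2705.6905 cycles


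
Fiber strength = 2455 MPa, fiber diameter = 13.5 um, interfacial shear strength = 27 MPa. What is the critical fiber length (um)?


Lc = sigma_f * d / (2 * tau_i) = 2455 * 13.5 / (2 * 27) = 613.8 um

613.8 um


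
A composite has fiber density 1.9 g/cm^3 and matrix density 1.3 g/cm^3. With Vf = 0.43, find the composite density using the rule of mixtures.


rho_c = rho_f*Vf + rho_m*(1-Vf) = 1.9*0.43 + 1.3*0.57 = 1.558 g/cm^3

1.558 g/cm^3


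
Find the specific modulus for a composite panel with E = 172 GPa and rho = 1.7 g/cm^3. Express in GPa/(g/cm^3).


Specific stiffness = E/rho = 172/1.7 = 101.2 GPa/(g/cm^3)

101.2 GPa/(g/cm^3)


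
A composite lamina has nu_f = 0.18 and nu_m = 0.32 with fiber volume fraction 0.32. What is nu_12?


nu_12 = nu_f*Vf + nu_m*(1-Vf) = 0.18*0.32 + 0.32*0.68 = 0.2752

0.2752


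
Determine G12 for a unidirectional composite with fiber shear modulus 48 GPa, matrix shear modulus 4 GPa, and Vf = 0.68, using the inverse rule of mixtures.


1/G12 = Vf/Gf + (1-Vf)/Gm = 0.68/48 + 0.32/4
G12 = 10.62 GPa

10.62 GPa


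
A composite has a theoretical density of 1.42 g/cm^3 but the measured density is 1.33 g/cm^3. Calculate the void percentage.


Void% = (rho_theo - rho_actual)/rho_theo * 100 = (1.42 - 1.33)/1.42 * 100 = 6.34%

6.34%


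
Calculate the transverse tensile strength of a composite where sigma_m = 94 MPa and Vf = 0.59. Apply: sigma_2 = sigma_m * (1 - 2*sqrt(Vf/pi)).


factor = 1 - 2*sqrt(0.59/pi) = 0.1333
sigma_2 = 94 * 0.1333 = 12.53 MPa

12.53 MPa


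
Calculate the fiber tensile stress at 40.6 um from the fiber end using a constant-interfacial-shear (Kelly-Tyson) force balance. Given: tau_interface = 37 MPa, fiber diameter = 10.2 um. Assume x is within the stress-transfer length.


Force balance: sigma_f * (pi*d^2/4) = tau * (pi*d) * x  ->  sigma_f = 4 * tau * x / d
sigma_f = 4 * 37 * 40.6 / 10.2 = 589.1 MPa

589.1 MPa


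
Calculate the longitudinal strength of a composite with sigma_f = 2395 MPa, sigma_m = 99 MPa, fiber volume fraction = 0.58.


sigma_1 = sigma_f*Vf + sigma_m*(1-Vf) = 2395*0.58 + 99*0.42 = 1430.7 MPa

1430.7 MPa


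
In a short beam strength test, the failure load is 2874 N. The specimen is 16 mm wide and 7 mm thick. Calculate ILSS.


ILSS = 3F/(4bh) = 3*2874/(4*16*7) = 19.25 MPa

19.25 MPa


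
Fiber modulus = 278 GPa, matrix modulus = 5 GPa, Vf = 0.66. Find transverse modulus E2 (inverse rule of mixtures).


1/E2 = Vf/Ef + (1-Vf)/Em = 0.66/278 + 0.34/5
E2 = 14.21 GPa

14.21 GPa


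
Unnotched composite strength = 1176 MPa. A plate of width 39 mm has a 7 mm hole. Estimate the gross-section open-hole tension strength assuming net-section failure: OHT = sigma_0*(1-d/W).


OHT = sigma_0*(1-d/W) = 1176*(1-7/39) = 964.9 MPa

964.9 MPa


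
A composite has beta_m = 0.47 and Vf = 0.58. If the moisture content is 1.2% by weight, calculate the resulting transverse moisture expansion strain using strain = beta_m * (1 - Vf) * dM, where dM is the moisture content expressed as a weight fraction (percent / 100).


dM = 1.2/100 = 0.012
strain = beta_m * (1-Vf) * dM = 0.47 * 0.42 * 0.012 = 0.0023688

0.0023688


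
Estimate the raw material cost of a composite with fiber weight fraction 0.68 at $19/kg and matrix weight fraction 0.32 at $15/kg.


Cost = cost_f*Wf + cost_m*Wm = 19*0.68 + 15*0.32 = $17.72/kg

$17.72/kg


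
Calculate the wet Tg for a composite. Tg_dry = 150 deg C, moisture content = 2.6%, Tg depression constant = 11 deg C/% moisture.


Tg_wet = Tg_dry - k*moisture = 150 - 11*2.6 = 121.4 deg C

121.4 deg C


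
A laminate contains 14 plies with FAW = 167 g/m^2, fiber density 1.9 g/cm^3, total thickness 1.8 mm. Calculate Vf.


Vf = n * FAW / (rho_f * h * 1000) = 14 * 167 / (1.9 * 1.8 * 1000) = 0.6836

0.6836


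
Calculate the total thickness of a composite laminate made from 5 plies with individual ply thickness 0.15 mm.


h = n * t_ply = 5 * 0.15 = 0.75 mm

0.75 mm


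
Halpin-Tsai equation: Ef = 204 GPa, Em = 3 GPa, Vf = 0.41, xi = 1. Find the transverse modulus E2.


eta = (Ef/Em - 1)/(Ef/Em + xi) = (68.0 - 1)/(68.0 + 1) = 0.971
E2 = Em*(1+xi*eta*Vf)/(1-eta*Vf) = 6.97 GPa

6.97 GPa


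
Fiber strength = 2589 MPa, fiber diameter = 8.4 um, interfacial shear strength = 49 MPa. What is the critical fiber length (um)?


Lc = sigma_f * d / (2 * tau_i) = 2589 * 8.4 / (2 * 49) = 221.9 um

221.9 um


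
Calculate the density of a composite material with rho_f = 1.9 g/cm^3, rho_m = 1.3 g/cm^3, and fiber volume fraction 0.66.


rho_c = rho_f*Vf + rho_m*(1-Vf) = 1.9*0.66 + 1.3*0.34 = 1.696 g/cm^3

1.696 g/cm^3


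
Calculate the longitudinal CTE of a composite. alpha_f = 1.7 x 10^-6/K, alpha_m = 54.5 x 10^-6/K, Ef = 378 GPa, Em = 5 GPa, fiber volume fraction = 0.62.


E1 = Ef*Vf + Em*(1-Vf) = 236.26
alpha_1 = (alpha_f*Ef*Vf + alpha_m*Em*(1-Vf))/E1 = 2.12 x 10^-6/K

2.12 x 10^-6/K


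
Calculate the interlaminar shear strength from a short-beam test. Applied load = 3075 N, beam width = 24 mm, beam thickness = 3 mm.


ILSS = 3F/(4bh) = 3*3075/(4*24*3) = 32.03 MPa

32.03 MPa


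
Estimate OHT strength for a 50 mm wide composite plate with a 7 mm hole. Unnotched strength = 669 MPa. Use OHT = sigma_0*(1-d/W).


OHT = sigma_0*(1-d/W) = 669*(1-7/50) = 575.3 MPa

575.3 MPa


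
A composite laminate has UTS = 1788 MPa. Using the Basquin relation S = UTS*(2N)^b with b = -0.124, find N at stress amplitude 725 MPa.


N = 0.5 * (S/UTS)^(1/b) = 0.5 * (725/1788)^(1/-0.124) = 725.2676 cycles

725.2676 cycles


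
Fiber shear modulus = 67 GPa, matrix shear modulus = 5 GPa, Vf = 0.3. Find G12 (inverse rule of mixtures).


1/G12 = Vf/Gf + (1-Vf)/Gm = 0.3/67 + 0.7/5
G12 = 6.92 GPa

6.92 GPa


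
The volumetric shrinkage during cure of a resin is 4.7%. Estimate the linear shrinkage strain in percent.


Linear shrinkage ≈ vol_shrink/3 = 4.7/3 = 1.567%

1.567%


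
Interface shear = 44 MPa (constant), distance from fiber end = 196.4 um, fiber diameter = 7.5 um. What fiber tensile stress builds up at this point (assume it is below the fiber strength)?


Force balance: sigma_f * (pi*d^2/4) = tau * (pi*d) * x  ->  sigma_f = 4 * tau * x / d
sigma_f = 4 * 44 * 196.4 / 7.5 = 4608.9 MPa

4608.9 MPa


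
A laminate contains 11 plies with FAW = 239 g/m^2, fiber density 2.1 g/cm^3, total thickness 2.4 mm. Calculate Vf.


Vf = n * FAW / (rho_f * h * 1000) = 11 * 239 / (2.1 * 2.4 * 1000) = 0.5216

0.5216


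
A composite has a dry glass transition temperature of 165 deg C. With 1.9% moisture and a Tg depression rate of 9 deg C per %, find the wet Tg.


Tg_wet = Tg_dry - k*moisture = 165 - 9*1.9 = 147.9 deg C

147.9 deg C


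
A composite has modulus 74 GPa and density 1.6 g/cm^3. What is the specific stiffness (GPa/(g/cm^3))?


Specific stiffness = E/rho = 74/1.6 = 46.3 GPa/(g/cm^3)

46.3 GPa/(g/cm^3)


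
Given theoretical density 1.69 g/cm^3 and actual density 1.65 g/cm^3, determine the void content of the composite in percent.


Void% = (rho_theo - rho_actual)/rho_theo * 100 = (1.69 - 1.65)/1.69 * 100 = 2.37%

2.37%


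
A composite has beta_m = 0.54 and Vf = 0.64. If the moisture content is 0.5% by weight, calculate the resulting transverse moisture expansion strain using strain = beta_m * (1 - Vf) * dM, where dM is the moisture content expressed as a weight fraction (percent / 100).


dM = 0.5/100 = 0.005
strain = beta_m * (1-Vf) * dM = 0.54 * 0.36 * 0.005 = 0.000972

0.000972


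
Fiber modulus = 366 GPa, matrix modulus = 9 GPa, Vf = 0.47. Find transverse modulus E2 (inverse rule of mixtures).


1/E2 = Vf/Ef + (1-Vf)/Em = 0.47/366 + 0.53/9
E2 = 16.62 GPa

16.62 GPa


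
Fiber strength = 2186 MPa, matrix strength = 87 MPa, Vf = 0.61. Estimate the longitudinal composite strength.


sigma_1 = sigma_f*Vf + sigma_m*(1-Vf) = 2186*0.61 + 87*0.39 = 1367.4 MPa

1367.4 MPa


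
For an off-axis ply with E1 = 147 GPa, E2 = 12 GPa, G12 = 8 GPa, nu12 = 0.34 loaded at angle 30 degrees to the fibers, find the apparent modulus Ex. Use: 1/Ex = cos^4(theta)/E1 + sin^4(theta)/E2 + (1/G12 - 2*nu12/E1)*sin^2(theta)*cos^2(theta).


cos^4(30) = 0.5625, sin^4(30) = 0.0625, sin^2(30)*cos^2(30) = 0.1875
1/G12 - 2*nu12/E1 = 1/8 - 2*0.34/147 = 0.120374 GPa^-1
1/Ex = 0.5625/147 + 0.0625/12 + 0.120374*0.1875 = 0.031605 GPa^-1
Ex = 31.64 GPa

31.64 GPa


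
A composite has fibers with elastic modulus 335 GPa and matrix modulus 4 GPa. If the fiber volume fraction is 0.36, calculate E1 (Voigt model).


E1 = Ef*Vf + Em*(1-Vf) = 335*0.36 + 4*0.64 = 123.16 GPa

123.16 GPa


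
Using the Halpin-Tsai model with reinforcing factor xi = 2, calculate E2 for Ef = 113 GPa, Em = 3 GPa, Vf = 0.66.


eta = (Ef/Em - 1)/(Ef/Em + xi) = (37.6667 - 1)/(37.6667 + 2) = 0.9244
E2 = Em*(1+xi*eta*Vf)/(1-eta*Vf) = 17.08 GPa

17.08 GPa


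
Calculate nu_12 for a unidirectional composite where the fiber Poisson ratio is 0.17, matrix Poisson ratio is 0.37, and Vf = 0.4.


nu_12 = nu_f*Vf + nu_m*(1-Vf) = 0.17*0.4 + 0.37*0.6 = 0.29

0.29


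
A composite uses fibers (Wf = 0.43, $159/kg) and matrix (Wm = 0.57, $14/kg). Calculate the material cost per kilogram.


Cost = cost_f*Wf + cost_m*Wm = 159*0.43 + 14*0.57 = $76.35/kg

$76.35/kg


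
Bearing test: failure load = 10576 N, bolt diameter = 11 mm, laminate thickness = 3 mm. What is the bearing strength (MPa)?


sigma_br = F/(d*h) = 10576/(11*3) = 320.5 MPa

320.5 MPa


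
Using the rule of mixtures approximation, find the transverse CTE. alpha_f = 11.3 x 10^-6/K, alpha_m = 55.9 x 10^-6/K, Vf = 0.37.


alpha_2 = alpha_f*Vf + alpha_m*(1-Vf) = 11.3*0.37 + 55.9*0.63 = 39.4 x 10^-6/K

39.4 x 10^-6/K


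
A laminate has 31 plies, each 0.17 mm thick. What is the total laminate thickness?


h = n * t_ply = 31 * 0.17 = 5.27 mm

5.27 mm


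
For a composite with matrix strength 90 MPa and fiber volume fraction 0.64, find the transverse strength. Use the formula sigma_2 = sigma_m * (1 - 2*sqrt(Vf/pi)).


factor = 1 - 2*sqrt(0.64/pi) = 0.0973
sigma_2 = 90 * 0.0973 = 8.76 MPa

8.76 MPa


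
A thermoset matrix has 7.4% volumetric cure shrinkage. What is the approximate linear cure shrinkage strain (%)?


Linear shrinkage ≈ vol_shrink/3 = 7.4/3 = 2.467%

2.467%


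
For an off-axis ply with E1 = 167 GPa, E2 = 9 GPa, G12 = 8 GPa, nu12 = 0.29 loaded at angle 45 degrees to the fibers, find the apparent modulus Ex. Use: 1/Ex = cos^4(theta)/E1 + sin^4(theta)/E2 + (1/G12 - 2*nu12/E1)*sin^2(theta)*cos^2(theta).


cos^4(45) = 0.25, sin^4(45) = 0.25, sin^2(45)*cos^2(45) = 0.25
1/G12 - 2*nu12/E1 = 1/8 - 2*0.29/167 = 0.121527 GPa^-1
1/Ex = 0.25/167 + 0.25/9 + 0.121527*0.25 = 0.0596565 GPa^-1
Ex = 16.76 GPa

16.76 GPa


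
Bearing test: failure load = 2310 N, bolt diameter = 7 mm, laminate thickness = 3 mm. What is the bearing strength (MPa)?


sigma_br = F/(d*h) = 2310/(7*3) = 110.0 MPa

110.0 MPa


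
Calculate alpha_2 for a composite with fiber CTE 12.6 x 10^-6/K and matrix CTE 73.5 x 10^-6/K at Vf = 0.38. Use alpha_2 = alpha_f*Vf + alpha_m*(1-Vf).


alpha_2 = alpha_f*Vf + alpha_m*(1-Vf) = 12.6*0.38 + 73.5*0.62 = 50.4 x 10^-6/K

50.4 x 10^-6/K


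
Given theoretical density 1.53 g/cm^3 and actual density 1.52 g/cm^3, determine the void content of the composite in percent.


Void% = (rho_theo - rho_actual)/rho_theo * 100 = (1.53 - 1.52)/1.53 * 100 = 0.65%

0.65%


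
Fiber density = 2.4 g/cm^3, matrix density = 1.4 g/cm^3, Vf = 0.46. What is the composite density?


rho_c = rho_f*Vf + rho_m*(1-Vf) = 2.4*0.46 + 1.4*0.54 = 1.86 g/cm^3

1.86 g/cm^3


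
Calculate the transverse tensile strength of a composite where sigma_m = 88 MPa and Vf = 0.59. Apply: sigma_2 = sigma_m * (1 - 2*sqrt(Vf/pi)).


factor = 1 - 2*sqrt(0.59/pi) = 0.1333
sigma_2 = 88 * 0.1333 = 11.73 MPa

11.73 MPa


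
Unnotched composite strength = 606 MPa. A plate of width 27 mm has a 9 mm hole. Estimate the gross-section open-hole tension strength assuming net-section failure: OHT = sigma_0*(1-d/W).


OHT = sigma_0*(1-d/W) = 606*(1-9/27) = 404.0 MPa

404.0 MPa


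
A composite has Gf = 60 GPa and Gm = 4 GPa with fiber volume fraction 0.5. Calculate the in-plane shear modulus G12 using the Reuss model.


1/G12 = Vf/Gf + (1-Vf)/Gm = 0.5/60 + 0.5/4
G12 = 7.5 GPa

7.5 GPa


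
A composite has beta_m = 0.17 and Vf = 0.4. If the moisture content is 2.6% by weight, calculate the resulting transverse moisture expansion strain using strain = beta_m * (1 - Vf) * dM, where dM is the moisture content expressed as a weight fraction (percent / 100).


dM = 2.6/100 = 0.026
strain = beta_m * (1-Vf) * dM = 0.17 * 0.6 * 0.026 = 0.002652

0.002652


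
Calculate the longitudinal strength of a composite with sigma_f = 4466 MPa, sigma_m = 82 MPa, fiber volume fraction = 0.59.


sigma_1 = sigma_f*Vf + sigma_m*(1-Vf) = 4466*0.59 + 82*0.41 = 2668.6 MPa

2668.6 MPa


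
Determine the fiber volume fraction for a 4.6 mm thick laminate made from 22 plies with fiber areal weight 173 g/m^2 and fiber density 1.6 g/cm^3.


Vf = n * FAW / (rho_f * h * 1000) = 22 * 173 / (1.6 * 4.6 * 1000) = 0.5171

0.5171


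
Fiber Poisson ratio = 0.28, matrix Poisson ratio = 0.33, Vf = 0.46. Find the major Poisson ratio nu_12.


nu_12 = nu_f*Vf + nu_m*(1-Vf) = 0.28*0.46 + 0.33*0.54 = 0.307

0.307


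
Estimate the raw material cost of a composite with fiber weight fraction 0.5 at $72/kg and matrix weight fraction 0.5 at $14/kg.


Cost = cost_f*Wf + cost_m*Wm = 72*0.5 + 14*0.5 = $43.0/kg

$43.0/kg


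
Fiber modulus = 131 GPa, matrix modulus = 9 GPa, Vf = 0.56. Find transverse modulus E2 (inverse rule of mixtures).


1/E2 = Vf/Ef + (1-Vf)/Em = 0.56/131 + 0.44/9
E2 = 18.81 GPa

18.81 GPa


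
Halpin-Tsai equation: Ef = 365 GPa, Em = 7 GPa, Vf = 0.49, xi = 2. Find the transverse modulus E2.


eta = (Ef/Em - 1)/(Ef/Em + xi) = (52.1429 - 1)/(52.1429 + 2) = 0.9446
E2 = Em*(1+xi*eta*Vf)/(1-eta*Vf) = 25.1 GPa

25.1 GPa


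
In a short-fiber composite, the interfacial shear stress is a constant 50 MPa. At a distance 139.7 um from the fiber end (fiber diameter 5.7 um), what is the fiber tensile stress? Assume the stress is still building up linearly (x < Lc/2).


Force balance: sigma_f * (pi*d^2/4) = tau * (pi*d) * x  ->  sigma_f = 4 * tau * x / d
sigma_f = 4 * 50 * 139.7 / 5.7 = 4901.8 MPa

4901.8 MPa


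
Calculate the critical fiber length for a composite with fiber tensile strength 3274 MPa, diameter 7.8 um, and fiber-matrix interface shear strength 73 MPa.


Lc = sigma_f * d / (2 * tau_i) = 3274 * 7.8 / (2 * 73) = 174.9 um

174.9 um


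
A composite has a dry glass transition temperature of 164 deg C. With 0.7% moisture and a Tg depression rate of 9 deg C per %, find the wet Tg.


Tg_wet = Tg_dry - k*moisture = 164 - 9*0.7 = 157.7 deg C

157.7 deg C


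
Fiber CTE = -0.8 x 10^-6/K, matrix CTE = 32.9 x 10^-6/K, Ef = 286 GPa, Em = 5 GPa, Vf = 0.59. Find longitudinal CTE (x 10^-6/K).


E1 = Ef*Vf + Em*(1-Vf) = 170.79
alpha_1 = (alpha_f*Ef*Vf + alpha_m*Em*(1-Vf))/E1 = -0.4 x 10^-6/K

-0.4 x 10^-6/K


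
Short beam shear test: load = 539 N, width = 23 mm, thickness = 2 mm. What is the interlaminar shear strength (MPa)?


ILSS = 3F/(4bh) = 3*539/(4*23*2) = 8.79 MPa

8.79 MPa


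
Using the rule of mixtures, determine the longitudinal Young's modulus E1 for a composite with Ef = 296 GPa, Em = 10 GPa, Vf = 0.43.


E1 = Ef*Vf + Em*(1-Vf) = 296*0.43 + 10*0.57 = 132.98 GPa

132.98 GPa


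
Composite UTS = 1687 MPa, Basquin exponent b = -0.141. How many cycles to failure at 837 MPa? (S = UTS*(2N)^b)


N = 0.5 * (S/UTS)^(1/b) = 0.5 * (837/1687)^(1/-0.141) = 72.0712 cycles

72.0712 cycles


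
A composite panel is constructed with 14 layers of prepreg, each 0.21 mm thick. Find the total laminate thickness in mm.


h = n * t_ply = 14 * 0.21 = 2.94 mm

2.94 mm


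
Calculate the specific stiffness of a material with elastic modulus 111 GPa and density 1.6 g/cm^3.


Specific stiffness = E/rho = 111/1.6 = 69.4 GPa/(g/cm^3)

69.4 GPa/(g/cm^3)


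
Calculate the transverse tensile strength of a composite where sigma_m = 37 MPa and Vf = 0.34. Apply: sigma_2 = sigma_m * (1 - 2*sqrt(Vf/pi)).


factor = 1 - 2*sqrt(0.34/pi) = 0.342
sigma_2 = 37 * 0.342 = 12.66 MPa

12.66 MPa


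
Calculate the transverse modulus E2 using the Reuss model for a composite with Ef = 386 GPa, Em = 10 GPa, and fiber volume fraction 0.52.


1/E2 = Vf/Ef + (1-Vf)/Em = 0.52/386 + 0.48/10
E2 = 20.26 GPa

20.26 GPa


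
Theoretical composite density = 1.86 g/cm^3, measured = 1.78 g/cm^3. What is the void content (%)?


Void% = (rho_theo - rho_actual)/rho_theo * 100 = (1.86 - 1.78)/1.86 * 100 = 4.3%

4.3%


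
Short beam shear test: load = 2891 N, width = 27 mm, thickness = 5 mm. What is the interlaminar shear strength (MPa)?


ILSS = 3F/(4bh) = 3*2891/(4*27*5) = 16.06 MPa

16.06 MPa


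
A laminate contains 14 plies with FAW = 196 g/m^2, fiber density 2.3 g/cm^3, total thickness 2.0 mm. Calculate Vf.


Vf = n * FAW / (rho_f * h * 1000) = 14 * 196 / (2.3 * 2.0 * 1000) = 0.5965

0.5965


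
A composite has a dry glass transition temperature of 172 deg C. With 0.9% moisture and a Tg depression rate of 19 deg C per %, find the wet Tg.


Tg_wet = Tg_dry - k*moisture = 172 - 19*0.9 = 154.9 deg C

154.9 deg C


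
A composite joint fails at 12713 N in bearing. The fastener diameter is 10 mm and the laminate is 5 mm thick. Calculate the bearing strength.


sigma_br = F/(d*h) = 12713/(10*5) = 254.3 MPa

254.3 MPa


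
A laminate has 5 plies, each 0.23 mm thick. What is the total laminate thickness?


h = n * t_ply = 5 * 0.23 = 1.15 mm

1.15 mm


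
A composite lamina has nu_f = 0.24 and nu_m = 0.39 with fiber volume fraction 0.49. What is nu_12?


nu_12 = nu_f*Vf + nu_m*(1-Vf) = 0.24*0.49 + 0.39*0.51 = 0.3165

0.3165


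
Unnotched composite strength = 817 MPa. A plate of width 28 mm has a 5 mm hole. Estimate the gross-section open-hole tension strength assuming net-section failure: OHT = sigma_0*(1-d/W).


OHT = sigma_0*(1-d/W) = 817*(1-5/28) = 671.1 MPa

671.1 MPa


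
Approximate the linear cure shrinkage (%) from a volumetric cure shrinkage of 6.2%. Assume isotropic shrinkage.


Linear shrinkage ≈ vol_shrink/3 = 6.2/3 = 2.067%

2.067%
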